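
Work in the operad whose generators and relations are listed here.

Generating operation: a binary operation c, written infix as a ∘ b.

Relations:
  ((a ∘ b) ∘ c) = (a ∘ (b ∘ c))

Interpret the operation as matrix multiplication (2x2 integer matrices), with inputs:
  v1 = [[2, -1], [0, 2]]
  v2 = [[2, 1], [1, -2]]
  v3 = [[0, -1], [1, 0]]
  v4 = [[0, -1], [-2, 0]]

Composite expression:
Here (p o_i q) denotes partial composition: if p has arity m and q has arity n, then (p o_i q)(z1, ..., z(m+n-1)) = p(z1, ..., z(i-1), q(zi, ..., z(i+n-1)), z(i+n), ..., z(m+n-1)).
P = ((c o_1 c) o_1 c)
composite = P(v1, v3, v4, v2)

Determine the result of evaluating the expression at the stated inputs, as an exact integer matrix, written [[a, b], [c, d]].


[[9, 2], [-2, 4]]

(v1 ∘ v3) = [[-1, -2], [2, 0]]
((v1 ∘ v3) ∘ v4) = [[4, 1], [0, -2]]
(((v1 ∘ v3) ∘ v4) ∘ v2) = [[9, 2], [-2, 4]]


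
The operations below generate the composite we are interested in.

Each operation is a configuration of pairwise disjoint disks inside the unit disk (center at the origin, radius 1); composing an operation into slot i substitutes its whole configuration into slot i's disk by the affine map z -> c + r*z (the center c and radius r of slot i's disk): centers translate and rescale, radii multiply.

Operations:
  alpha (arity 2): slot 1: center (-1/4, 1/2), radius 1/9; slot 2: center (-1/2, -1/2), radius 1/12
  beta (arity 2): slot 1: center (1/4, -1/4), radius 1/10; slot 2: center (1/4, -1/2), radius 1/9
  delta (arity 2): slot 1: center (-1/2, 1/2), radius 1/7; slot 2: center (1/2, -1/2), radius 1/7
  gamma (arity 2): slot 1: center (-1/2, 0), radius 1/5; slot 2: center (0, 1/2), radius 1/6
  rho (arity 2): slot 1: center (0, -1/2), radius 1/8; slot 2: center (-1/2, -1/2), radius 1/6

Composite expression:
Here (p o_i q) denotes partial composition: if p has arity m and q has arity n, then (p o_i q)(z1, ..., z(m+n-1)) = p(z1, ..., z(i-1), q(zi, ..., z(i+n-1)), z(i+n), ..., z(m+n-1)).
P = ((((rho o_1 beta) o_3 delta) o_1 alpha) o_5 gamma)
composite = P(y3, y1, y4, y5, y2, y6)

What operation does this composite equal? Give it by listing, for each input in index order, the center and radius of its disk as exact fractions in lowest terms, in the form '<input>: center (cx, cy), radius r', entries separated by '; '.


y1: center (1/40, -43/80), radius 1/960; y2: center (-3/7, -7/12), radius 1/210; y3: center (9/320, -21/40), radius 1/720; y4: center (1/32, -9/16), radius 1/72; y5: center (-7/12, -5/12), radius 1/42; y6: center (-5/12, -4/7), radius 1/252

Follow each y-input down from rho: c' goes to c + r*c', radius to r*r'.
y3 passes through 3 substitutions, ending at center (9/320, -21/40), radius 1/720
y1 passes through 3 substitutions, ending at center (1/40, -43/80), radius 1/960
y4 passes through 2 substitutions, ending at center (1/32, -9/16), radius 1/72
y5 passes through 2 substitutions, ending at center (-7/12, -5/12), radius 1/42
y2 passes through 3 substitutions, ending at center (-3/7, -7/12), radius 1/210
y6 passes through 3 substitutions, ending at center (-5/12, -4/7), radius 1/252


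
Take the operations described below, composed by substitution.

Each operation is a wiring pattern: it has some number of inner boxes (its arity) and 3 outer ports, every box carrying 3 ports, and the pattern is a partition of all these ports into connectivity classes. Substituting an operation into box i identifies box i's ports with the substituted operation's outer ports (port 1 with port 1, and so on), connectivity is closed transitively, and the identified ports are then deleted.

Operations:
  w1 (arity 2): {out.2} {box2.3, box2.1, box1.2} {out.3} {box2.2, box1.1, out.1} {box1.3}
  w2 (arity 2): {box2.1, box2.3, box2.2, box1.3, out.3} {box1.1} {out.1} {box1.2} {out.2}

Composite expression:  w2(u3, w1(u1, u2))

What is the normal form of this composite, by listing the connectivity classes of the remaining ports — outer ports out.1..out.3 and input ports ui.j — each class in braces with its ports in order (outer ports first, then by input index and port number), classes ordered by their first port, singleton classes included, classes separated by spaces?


{out.1} {out.2} {out.3, u1.1, u2.2, u3.3} {u1.2, u2.1, u2.3} {u1.3} {u3.1} {u3.2}

After gluing at w2, chains via deleted ports link the u-ports.
stage w1: inputs (u1, u2), connectivity {out.1, u1.1, u2.2} {out.2} {out.3} {u1.2, u2.1, u2.3} {u1.3}, out.j its boundary
stage w2: inputs (u3, u1, u2), connectivity {out.1} {out.2} {out.3, u1.1, u2.2, u3.3} {u1.2, u2.1, u2.3} {u1.3} {u3.1} {u3.2}, out.j its boundary


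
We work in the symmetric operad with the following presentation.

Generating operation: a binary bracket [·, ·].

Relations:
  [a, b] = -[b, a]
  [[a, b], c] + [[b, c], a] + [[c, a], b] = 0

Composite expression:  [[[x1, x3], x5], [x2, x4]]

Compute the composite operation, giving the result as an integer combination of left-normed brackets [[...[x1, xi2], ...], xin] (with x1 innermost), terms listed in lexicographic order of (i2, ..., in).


[[[[x1, x3], x5], x2], x4] - [[[[x1, x3], x5], x4], x2]


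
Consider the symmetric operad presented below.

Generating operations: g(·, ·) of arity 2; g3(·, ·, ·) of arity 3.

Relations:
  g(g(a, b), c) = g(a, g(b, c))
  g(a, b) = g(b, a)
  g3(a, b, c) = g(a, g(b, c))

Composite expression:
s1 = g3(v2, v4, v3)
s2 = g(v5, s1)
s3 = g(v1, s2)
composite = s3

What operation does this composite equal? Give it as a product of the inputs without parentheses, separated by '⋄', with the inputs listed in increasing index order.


v1 ⋄ v2 ⋄ v3 ⋄ v4 ⋄ v5

Any arrangement under g is one operation, so sort the v-inputs.
g3(v2, v4, v3) linearizes to v2 ⋄ v4 ⋄ v3
g(v5, g3(v2, v4, v3)) linearizes to v5 ⋄ v2 ⋄ v4 ⋄ v3
g(v1, g(v5, g3(v2, v4, v3))) linearizes to v1 ⋄ v5 ⋄ v2 ⋄ v4 ⋄ v3
rearranged into index order: v1 ⋄ v2 ⋄ v3 ⋄ v4 ⋄ v5


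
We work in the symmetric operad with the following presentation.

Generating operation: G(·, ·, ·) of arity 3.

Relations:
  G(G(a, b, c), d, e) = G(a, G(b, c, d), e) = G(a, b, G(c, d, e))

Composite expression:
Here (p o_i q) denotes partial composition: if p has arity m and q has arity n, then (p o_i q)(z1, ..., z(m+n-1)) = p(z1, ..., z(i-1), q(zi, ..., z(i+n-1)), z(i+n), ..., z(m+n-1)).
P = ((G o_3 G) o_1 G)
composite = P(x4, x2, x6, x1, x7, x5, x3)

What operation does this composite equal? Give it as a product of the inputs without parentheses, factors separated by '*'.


x4 * x2 * x6 * x1 * x7 * x5 * x3

Under associativity of G, the answer is the x's in reading order.
G(x4, x2, x6) unparenthesizes to x4 * x2 * x6
G(x7, x5, x3) unparenthesizes to x7 * x5 * x3
G(G(x4, x2, x6), x1, G(x7, x5, x3)) unparenthesizes to x4 * x2 * x6 * x1 * x7 * x5 * x3


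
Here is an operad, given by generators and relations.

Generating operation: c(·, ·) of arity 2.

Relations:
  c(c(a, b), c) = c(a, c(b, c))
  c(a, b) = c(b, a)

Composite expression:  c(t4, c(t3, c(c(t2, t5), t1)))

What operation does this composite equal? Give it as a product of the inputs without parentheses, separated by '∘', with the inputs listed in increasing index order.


t1 ∘ t2 ∘ t3 ∘ t4 ∘ t5

Any arrangement under c is one operation, so sort the t-inputs.
c(t2, t5) collapses to t2 ∘ t5
c(c(t2, t5), t1) collapses to t2 ∘ t5 ∘ t1
c(t3, c(c(t2, t5), t1)) collapses to t3 ∘ t2 ∘ t5 ∘ t1
c(t4, c(t3, c(c(t2, t5), t1))) collapses to t4 ∘ t3 ∘ t2 ∘ t5 ∘ t1
the factors in increasing index order: t1 ∘ t2 ∘ t3 ∘ t4 ∘ t5


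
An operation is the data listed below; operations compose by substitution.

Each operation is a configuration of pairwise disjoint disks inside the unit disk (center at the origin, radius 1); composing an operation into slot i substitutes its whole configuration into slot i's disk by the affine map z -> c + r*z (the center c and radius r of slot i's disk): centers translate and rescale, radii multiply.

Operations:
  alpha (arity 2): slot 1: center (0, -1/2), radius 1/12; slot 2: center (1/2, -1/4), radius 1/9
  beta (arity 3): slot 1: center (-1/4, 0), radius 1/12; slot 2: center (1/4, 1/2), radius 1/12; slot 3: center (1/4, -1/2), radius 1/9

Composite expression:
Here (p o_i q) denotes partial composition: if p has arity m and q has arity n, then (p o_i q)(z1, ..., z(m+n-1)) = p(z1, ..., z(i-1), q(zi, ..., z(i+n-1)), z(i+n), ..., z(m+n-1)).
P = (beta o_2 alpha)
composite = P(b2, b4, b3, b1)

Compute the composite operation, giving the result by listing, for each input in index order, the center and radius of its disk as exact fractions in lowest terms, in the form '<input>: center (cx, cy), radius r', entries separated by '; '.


b1: center (1/4, -1/2), radius 1/9; b2: center (-1/4, 0), radius 1/12; b3: center (7/24, 23/48), radius 1/108; b4: center (1/4, 11/24), radius 1/144

Each b-disk chains the slot maps above it in beta; radii multiply.
b2 passes through 1 substitution, ending at center (-1/4, 0), radius 1/12
b4 passes through 2 substitutions, ending at center (1/4, 11/24), radius 1/144
b3 passes through 2 substitutions, ending at center (7/24, 23/48), radius 1/108
b1 passes through 1 substitution, ending at center (1/4, -1/2), radius 1/9


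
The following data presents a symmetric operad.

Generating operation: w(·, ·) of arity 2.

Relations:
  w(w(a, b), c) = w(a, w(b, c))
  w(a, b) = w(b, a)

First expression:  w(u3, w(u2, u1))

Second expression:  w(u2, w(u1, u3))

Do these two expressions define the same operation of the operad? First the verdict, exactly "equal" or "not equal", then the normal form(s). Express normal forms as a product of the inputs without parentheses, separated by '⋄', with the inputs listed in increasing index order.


In normal form, the first expression is u1 ⋄ u2 ⋄ u3
In normal form, the second expression is u1 ⋄ u2 ⋄ u3
Both agree, so they are equal.

equal; the common form is u1 ⋄ u2 ⋄ u3


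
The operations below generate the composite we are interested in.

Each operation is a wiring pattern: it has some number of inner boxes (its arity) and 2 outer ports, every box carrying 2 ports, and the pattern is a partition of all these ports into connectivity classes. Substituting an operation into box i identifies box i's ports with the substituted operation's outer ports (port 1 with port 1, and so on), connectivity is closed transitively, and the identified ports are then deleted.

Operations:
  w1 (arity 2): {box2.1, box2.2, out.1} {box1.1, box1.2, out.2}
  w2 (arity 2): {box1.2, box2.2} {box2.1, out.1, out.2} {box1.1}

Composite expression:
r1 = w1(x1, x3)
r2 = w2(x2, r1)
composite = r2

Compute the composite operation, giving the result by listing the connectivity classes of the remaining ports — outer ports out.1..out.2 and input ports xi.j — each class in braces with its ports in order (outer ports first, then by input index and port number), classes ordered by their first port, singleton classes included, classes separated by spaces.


After gluing at w2, chains via deleted ports link the x-ports.
through w1, on inputs (x1, x3): {out.1, x3.1, x3.2} {out.2, x1.1, x1.2} (out.j = stage outer ports)
through w2, on inputs (x2, x1, x3): {out.1, out.2, x3.1, x3.2} {x1.1, x1.2, x2.2} {x2.1} (out.j = stage outer ports)

{out.1, out.2, x3.1, x3.2} {x1.1, x1.2, x2.2} {x2.1}


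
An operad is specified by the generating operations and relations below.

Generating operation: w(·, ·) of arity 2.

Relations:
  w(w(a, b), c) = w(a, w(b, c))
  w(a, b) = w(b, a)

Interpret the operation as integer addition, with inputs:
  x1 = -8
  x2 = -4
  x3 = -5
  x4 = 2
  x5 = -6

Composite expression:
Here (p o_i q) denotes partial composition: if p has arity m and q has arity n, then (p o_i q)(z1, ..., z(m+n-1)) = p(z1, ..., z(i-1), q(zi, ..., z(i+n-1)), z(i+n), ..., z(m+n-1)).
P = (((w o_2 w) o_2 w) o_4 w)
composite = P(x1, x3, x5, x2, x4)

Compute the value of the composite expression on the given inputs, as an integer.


-21

w(x3, x5) = -11
w(x2, x4) = -2
w(w(x3, x5), w(x2, x4)) = -13
w(x1, w(w(x3, x5), w(x2, x4))) = -21


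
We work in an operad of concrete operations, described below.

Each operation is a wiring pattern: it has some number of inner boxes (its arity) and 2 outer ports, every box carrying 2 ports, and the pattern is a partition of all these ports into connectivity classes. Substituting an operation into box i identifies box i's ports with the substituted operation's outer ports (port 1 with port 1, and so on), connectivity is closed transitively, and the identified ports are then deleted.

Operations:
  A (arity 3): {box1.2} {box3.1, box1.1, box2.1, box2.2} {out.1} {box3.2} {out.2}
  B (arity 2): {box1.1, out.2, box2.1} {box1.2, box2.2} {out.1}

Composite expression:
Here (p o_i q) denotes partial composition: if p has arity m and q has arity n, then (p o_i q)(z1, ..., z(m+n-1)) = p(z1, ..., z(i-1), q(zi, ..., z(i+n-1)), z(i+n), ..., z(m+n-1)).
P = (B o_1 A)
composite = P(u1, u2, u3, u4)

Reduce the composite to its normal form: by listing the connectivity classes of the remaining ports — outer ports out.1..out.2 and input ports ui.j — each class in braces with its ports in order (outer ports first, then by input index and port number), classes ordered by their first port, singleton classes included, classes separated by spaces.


Reachability decides: close wires over B-identified ports.
through A, on inputs (u1, u2, u3): {out.1} {out.2} {u1.1, u2.1, u2.2, u3.1} {u1.2} {u3.2} (out.j = stage outer ports)
through B, on inputs (u1, u2, u3, u4): {out.1} {out.2, u4.1} {u1.1, u2.1, u2.2, u3.1} {u1.2} {u3.2} {u4.2} (out.j = stage outer ports)

{out.1} {out.2, u4.1} {u1.1, u2.1, u2.2, u3.1} {u1.2} {u3.2} {u4.2}


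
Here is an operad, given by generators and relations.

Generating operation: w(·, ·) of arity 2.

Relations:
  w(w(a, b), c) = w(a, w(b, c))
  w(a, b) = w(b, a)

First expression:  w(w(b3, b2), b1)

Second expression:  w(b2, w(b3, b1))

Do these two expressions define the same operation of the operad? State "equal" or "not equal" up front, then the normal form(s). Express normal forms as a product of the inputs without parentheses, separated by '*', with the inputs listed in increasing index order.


equal — both sides give b1 * b2 * b3

The first composite normalizes to b1 * b2 * b3
The second composite normalizes to b1 * b2 * b3
One common form — equal.


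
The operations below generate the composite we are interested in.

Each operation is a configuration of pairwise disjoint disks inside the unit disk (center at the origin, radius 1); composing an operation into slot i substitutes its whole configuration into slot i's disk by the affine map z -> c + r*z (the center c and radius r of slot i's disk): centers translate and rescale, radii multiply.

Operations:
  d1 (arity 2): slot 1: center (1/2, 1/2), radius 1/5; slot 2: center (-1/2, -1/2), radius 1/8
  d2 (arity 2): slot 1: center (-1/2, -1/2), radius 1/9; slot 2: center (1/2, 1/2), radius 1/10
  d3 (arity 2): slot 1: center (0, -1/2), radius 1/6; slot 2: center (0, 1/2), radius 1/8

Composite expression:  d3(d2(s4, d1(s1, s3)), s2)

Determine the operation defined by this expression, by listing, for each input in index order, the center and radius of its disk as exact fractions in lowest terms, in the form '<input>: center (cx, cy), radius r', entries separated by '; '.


Affine substitution under d3: radii multiply and s-centers shift.
for s4, the 2-step affine chain lands on center (-1/12, -7/12), radius 1/54
for s1, the 3-step affine chain lands on center (11/120, -49/120), radius 1/300
for s3, the 3-step affine chain lands on center (3/40, -17/40), radius 1/480
for s2, the 1-step affine chain lands on center (0, 1/2), radius 1/8

s1: center (11/120, -49/120), radius 1/300; s2: center (0, 1/2), radius 1/8; s3: center (3/40, -17/40), radius 1/480; s4: center (-1/12, -7/12), radius 1/54


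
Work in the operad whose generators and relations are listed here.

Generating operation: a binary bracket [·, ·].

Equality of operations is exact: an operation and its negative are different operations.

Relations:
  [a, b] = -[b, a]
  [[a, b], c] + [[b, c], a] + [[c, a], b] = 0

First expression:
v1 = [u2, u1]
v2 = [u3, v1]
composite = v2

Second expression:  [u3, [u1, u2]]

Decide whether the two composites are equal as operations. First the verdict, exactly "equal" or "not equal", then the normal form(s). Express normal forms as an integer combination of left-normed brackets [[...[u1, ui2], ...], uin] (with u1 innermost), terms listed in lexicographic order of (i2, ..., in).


not equal: they reduce to [[u1, u2], u3] and -[[u1, u2], u3]

Reducing the first expression gives [[u1, u2], u3]
Reducing the second expression gives -[[u1, u2], u3]
They disagree, so not equal.


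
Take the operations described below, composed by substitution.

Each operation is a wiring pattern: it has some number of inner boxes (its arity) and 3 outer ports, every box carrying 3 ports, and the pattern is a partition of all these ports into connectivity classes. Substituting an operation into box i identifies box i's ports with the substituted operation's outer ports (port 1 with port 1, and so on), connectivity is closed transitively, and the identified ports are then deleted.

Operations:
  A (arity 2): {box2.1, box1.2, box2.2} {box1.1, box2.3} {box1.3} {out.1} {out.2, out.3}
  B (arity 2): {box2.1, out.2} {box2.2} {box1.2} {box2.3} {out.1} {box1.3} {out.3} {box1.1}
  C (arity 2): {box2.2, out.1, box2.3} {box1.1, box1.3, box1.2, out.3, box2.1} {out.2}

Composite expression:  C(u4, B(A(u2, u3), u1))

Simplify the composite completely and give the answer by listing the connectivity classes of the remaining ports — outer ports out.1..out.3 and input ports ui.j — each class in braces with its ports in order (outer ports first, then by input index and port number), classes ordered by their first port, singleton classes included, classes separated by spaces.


{out.1, u1.1} {out.2} {out.3, u4.1, u4.2, u4.3} {u1.2} {u1.3} {u2.1, u3.3} {u2.2, u3.1, u3.2} {u2.3}


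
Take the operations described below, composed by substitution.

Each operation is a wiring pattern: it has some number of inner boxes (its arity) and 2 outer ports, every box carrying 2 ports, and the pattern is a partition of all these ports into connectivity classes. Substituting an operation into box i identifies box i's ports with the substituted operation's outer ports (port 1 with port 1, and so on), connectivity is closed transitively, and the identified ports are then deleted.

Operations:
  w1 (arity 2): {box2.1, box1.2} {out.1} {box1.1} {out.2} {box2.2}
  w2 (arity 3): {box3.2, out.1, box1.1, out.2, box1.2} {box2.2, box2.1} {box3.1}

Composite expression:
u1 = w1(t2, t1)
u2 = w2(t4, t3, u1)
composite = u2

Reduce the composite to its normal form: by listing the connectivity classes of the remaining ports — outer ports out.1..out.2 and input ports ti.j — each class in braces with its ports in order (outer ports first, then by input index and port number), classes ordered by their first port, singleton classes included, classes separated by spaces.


{out.1, out.2, t4.1, t4.2} {t1.1, t2.2} {t1.2} {t2.1} {t3.1, t3.2}


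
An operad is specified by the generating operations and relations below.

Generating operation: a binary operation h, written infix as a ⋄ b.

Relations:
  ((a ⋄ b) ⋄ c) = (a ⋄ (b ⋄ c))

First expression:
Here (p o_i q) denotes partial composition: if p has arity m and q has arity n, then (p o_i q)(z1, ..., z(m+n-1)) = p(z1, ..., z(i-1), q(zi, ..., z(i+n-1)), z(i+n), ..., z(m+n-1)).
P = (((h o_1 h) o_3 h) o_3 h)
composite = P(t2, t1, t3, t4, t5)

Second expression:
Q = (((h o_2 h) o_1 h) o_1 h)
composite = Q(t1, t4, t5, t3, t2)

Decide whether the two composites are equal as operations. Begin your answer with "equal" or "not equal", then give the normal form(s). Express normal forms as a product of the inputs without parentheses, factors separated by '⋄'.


not equal; the first gives t2 ⋄ t1 ⋄ t3 ⋄ t4 ⋄ t5 and the second t1 ⋄ t4 ⋄ t5 ⋄ t3 ⋄ t2


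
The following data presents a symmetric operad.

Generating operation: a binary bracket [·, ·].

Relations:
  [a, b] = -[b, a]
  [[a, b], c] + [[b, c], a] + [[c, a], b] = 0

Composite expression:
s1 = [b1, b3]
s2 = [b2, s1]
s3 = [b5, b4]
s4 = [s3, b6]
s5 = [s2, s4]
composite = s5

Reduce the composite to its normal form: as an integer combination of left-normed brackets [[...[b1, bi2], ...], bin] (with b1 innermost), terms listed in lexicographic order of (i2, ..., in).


Expand each bracket as ab - ba; the b1-initial words give the coefficients.
Composite bracket: [[b2, [b1, b3]], [[b5, b4], b6]]
Full expansion: 32 signed words from ab - ba (2^5 = 32).
The b1-initial words carry the normal form:
  the word b1b3b2b4b5b6 carries sign +1 and contributes +[[[[[b1, b3], b2], b4], b5], b6]
  the word b1b3b2b5b4b6 carries sign -1 and contributes -[[[[[b1, b3], b2], b5], b4], b6]
  the word b1b3b2b6b4b5 carries sign -1 and contributes -[[[[[b1, b3], b2], b6], b4], b5]
  the word b1b3b2b6b5b4 carries sign +1 and contributes +[[[[[b1, b3], b2], b6], b5], b4]

[[[[[b1, b3], b2], b4], b5], b6] - [[[[[b1, b3], b2], b5], b4], b6] - [[[[[b1, b3], b2], b6], b4], b5] + [[[[[b1, b3], b2], b6], b5], b4]


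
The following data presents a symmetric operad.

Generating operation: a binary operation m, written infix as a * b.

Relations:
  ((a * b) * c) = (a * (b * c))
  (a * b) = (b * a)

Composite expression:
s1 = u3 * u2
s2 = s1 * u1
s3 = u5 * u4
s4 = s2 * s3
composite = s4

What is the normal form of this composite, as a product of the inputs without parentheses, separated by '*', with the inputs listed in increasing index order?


Shape and order are irrelevant to m; the u-input set decides.
(u3 * u2) unparenthesizes to u3 * u2
((u3 * u2) * u1) unparenthesizes to u3 * u2 * u1
(u5 * u4) unparenthesizes to u5 * u4
(((u3 * u2) * u1) * (u5 * u4)) unparenthesizes to u3 * u2 * u1 * u5 * u4
reordering the factors by index: u1 * u2 * u3 * u4 * u5

u1 * u2 * u3 * u4 * u5


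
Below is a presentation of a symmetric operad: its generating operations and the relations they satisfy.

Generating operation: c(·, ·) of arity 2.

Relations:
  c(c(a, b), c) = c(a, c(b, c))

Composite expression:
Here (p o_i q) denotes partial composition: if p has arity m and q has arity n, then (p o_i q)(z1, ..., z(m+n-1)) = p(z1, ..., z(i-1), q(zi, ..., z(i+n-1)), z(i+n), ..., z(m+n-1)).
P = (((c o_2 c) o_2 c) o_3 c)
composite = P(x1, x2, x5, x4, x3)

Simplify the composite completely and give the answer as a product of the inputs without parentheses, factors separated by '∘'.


x1 ∘ x2 ∘ x5 ∘ x4 ∘ x3


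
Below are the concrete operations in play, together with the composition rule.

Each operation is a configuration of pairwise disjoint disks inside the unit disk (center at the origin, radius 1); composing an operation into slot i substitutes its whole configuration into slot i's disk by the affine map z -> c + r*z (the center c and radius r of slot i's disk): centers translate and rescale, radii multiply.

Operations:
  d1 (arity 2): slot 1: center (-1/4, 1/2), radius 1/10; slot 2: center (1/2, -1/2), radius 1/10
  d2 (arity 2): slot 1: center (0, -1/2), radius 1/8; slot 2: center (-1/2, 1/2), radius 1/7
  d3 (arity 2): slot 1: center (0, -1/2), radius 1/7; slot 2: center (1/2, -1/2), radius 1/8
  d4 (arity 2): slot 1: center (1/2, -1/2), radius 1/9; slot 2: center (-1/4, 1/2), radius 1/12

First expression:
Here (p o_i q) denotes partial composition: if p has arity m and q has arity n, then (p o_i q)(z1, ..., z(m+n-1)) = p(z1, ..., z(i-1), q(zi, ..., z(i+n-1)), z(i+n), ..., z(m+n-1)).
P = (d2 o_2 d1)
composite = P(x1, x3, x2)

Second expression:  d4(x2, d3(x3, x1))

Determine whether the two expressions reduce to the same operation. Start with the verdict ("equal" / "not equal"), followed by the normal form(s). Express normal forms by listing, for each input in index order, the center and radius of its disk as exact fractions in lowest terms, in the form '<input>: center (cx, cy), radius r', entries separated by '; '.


The first expression reduces to x1: center (0, -1/2), radius 1/8; x2: center (-3/7, 3/7), radius 1/70; x3: center (-15/28, 4/7), radius 1/70
The second expression reduces to x1: center (-5/24, 11/24), radius 1/96; x2: center (1/2, -1/2), radius 1/9; x3: center (-1/4, 11/24), radius 1/84
They disagree, so not equal.

not equal — first x1: center (0, -1/2), radius 1/8; x2: center (-3/7, 3/7), radius 1/70; x3: center (-15/28, 4/7), radius 1/70, second x1: center (-5/24, 11/24), radius 1/96; x2: center (1/2, -1/2), radius 1/9; x3: center (-1/4, 11/24), radius 1/84


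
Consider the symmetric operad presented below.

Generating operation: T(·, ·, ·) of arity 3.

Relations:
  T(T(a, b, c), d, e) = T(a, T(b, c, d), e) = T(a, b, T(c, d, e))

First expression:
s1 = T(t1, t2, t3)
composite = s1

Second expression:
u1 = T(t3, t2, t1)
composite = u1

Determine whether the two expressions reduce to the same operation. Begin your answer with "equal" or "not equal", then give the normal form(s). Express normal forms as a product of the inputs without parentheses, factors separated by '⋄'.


Normal form of the first expression: t1 ⋄ t2 ⋄ t3
Normal form of the second expression: t3 ⋄ t2 ⋄ t1
They disagree, so not equal.

not equal — first t1 ⋄ t2 ⋄ t3, second t3 ⋄ t2 ⋄ t1


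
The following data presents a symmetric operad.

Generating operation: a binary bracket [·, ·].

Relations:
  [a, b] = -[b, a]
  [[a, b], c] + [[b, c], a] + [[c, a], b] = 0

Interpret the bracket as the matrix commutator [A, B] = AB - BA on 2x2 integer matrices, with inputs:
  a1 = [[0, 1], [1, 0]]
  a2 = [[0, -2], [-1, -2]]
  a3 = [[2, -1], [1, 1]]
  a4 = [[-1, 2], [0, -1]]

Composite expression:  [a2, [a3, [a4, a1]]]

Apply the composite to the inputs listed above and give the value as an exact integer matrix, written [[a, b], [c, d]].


[[-4, 8], [-8, 4]]

[a4, a1] = [[2, 0], [0, -2]]
[a3, [a4, a1]] = [[0, 4], [4, 0]]
[a2, [a3, [a4, a1]]] = [[-4, 8], [-8, 4]]


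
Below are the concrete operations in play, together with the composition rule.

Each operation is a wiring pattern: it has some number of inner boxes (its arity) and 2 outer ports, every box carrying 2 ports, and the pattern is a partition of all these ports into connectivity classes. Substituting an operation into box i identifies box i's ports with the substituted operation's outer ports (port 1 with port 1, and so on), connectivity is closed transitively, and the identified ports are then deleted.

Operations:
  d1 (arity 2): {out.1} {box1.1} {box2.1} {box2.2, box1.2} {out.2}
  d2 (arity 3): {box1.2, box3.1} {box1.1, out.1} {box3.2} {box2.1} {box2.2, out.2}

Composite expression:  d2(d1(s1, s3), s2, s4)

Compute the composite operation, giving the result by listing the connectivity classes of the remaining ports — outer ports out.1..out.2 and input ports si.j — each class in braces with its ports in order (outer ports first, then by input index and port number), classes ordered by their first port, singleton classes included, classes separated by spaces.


Reachability decides: close wires over d2-identified ports.
composing d1 on (s1, s3), with out.j its own outer ports: {out.1} {out.2} {s1.1} {s1.2, s3.2} {s3.1}
composing d2 on (s1, s3, s2, s4), with out.j its own outer ports: {out.1} {out.2, s2.2} {s1.1} {s1.2, s3.2} {s2.1} {s3.1} {s4.1} {s4.2}

{out.1} {out.2, s2.2} {s1.1} {s1.2, s3.2} {s2.1} {s3.1} {s4.1} {s4.2}


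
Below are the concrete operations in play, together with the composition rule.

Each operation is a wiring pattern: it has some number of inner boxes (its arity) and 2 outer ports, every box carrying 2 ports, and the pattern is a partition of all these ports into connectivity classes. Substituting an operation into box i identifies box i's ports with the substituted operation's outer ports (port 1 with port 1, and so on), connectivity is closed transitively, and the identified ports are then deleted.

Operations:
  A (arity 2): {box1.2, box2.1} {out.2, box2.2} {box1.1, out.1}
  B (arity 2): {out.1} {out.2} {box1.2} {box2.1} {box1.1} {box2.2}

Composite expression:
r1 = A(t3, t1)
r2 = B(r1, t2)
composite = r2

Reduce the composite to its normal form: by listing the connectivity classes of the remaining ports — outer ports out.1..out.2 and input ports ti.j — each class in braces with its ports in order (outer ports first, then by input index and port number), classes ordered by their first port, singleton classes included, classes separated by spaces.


Reachability decides: close wires over B-identified ports.
stage A: inputs (t3, t1), connectivity {out.1, t3.1} {out.2, t1.2} {t1.1, t3.2}, out.j its boundary
stage B: inputs (t3, t1, t2), connectivity {out.1} {out.2} {t1.1, t3.2} {t1.2} {t2.1} {t2.2} {t3.1}, out.j its boundary

{out.1} {out.2} {t1.1, t3.2} {t1.2} {t2.1} {t2.2} {t3.1}


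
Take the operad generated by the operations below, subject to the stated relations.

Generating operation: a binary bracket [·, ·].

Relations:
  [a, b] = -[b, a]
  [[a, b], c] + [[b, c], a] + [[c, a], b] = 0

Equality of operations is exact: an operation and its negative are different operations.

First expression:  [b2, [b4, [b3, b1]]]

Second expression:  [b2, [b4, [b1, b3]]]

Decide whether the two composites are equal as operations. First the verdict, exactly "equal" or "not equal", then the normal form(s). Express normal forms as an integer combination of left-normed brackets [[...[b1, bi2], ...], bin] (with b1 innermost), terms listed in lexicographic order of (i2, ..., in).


not equal — first -[[[b1, b3], b4], b2], second [[[b1, b3], b4], b2]

The first expression, normalized: -[[[b1, b3], b4], b2]
The second expression, normalized: [[[b1, b3], b4], b2]
They disagree, so not equal.


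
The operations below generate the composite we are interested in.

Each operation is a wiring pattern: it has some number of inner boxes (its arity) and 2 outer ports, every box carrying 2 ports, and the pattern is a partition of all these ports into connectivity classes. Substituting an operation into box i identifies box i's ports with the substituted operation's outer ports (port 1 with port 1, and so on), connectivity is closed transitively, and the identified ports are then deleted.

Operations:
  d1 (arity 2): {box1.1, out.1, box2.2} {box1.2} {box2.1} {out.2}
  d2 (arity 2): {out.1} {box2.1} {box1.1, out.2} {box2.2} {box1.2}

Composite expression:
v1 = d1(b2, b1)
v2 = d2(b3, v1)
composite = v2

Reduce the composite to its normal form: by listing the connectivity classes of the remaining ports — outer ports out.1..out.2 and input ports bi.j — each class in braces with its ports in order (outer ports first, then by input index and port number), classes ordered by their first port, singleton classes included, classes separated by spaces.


{out.1} {out.2, b3.1} {b1.1} {b1.2, b2.1} {b2.2} {b3.2}


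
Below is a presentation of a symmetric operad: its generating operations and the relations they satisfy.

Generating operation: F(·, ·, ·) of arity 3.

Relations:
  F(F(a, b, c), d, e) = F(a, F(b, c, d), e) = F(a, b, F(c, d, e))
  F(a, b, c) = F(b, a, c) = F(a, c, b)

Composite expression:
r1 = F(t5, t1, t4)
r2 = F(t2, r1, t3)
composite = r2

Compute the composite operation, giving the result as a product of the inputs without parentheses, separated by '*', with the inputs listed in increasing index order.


t1 * t2 * t3 * t4 * t5

Any arrangement under F is one operation, so sort the t-inputs.
F(t5, t1, t4) reduces to t5 * t1 * t4
F(t2, F(t5, t1, t4), t3) reduces to t2 * t5 * t1 * t4 * t3
commutativity sorts the factors: t1 * t2 * t3 * t4 * t5


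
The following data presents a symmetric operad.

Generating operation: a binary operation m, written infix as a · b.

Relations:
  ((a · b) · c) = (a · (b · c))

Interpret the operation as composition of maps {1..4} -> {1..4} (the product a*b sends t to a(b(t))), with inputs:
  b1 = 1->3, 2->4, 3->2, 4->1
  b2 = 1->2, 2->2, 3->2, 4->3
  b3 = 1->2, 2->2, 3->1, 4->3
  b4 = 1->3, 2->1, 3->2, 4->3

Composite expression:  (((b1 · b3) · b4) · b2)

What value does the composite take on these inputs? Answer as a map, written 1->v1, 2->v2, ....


1->4, 2->4, 3->4, 4->4

(b1 · b3) = 1->4, 2->4, 3->3, 4->2
((b1 · b3) · b4) = 1->3, 2->4, 3->4, 4->3
(((b1 · b3) · b4) · b2) = 1->4, 2->4, 3->4, 4->4


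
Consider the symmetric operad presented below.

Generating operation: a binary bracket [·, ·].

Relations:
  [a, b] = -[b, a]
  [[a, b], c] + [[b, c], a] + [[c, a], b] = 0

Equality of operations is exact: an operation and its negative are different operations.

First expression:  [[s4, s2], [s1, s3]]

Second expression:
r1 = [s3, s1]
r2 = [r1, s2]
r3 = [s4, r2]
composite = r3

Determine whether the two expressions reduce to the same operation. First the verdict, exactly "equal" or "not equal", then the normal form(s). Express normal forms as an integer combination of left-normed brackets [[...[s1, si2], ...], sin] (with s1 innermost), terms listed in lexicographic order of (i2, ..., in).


In normal form, the first expression is [[[s1, s3], s2], s4] - [[[s1, s3], s4], s2]
In normal form, the second expression is [[[s1, s3], s2], s4]
No match — not equal.

not equal: they reduce to [[[s1, s3], s2], s4] - [[[s1, s3], s4], s2] and [[[s1, s3], s2], s4]


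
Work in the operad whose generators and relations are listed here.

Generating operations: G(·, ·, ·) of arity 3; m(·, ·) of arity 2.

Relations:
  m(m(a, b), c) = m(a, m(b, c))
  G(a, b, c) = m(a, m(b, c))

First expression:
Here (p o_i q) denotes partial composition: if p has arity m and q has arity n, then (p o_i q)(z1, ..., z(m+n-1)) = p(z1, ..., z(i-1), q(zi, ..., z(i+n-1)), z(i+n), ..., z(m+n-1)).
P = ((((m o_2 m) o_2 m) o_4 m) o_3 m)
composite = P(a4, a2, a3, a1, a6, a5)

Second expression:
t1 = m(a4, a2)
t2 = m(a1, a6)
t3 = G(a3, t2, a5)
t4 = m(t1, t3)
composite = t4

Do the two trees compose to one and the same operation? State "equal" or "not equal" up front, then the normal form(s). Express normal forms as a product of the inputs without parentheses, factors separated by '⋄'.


equal; both compose to a4 ⋄ a2 ⋄ a3 ⋄ a1 ⋄ a6 ⋄ a5


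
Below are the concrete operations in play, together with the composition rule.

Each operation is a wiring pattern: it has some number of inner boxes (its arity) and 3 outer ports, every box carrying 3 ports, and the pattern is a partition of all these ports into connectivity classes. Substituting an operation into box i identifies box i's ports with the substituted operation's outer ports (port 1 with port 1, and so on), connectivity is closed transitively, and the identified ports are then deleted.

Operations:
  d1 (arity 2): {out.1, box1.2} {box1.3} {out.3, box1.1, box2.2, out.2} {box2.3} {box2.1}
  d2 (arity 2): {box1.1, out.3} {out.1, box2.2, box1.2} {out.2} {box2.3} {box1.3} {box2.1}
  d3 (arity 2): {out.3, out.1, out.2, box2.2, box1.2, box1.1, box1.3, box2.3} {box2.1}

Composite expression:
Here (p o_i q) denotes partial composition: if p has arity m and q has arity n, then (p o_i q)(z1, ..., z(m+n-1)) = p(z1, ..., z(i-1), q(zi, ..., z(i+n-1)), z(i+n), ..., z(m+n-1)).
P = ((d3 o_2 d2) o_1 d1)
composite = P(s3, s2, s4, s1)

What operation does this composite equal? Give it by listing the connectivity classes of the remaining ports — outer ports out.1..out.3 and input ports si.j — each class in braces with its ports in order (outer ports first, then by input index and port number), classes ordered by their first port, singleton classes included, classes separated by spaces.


{out.1, out.2, out.3, s2.2, s3.1, s3.2, s4.1} {s1.1} {s1.2, s4.2} {s1.3} {s2.1} {s2.3} {s3.3} {s4.3}


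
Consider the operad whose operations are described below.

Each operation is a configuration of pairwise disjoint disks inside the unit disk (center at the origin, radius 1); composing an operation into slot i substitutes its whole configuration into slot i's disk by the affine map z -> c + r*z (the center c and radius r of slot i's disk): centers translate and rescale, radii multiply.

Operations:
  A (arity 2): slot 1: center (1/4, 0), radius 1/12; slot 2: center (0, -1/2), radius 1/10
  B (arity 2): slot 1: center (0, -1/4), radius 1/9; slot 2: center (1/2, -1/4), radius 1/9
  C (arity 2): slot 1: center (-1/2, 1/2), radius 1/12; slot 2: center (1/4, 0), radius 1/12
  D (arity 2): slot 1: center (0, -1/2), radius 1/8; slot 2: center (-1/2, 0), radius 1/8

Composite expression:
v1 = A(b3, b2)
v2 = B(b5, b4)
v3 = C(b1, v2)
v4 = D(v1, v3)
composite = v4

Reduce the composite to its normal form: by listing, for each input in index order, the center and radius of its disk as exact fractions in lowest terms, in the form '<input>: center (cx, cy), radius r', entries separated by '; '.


b1: center (-9/16, 1/16), radius 1/96; b2: center (0, -9/16), radius 1/80; b3: center (1/32, -1/2), radius 1/96; b4: center (-89/192, -1/384), radius 1/864; b5: center (-15/32, -1/384), radius 1/864

Below D, radii multiply path by path; the b-disk centers shift.
input b3: composing its 2 substitution steps yields center (1/32, -1/2), radius 1/96
input b2: composing its 2 substitution steps yields center (0, -9/16), radius 1/80
input b1: composing its 2 substitution steps yields center (-9/16, 1/16), radius 1/96
input b5: composing its 3 substitution steps yields center (-15/32, -1/384), radius 1/864
input b4: composing its 3 substitution steps yields center (-89/192, -1/384), radius 1/864


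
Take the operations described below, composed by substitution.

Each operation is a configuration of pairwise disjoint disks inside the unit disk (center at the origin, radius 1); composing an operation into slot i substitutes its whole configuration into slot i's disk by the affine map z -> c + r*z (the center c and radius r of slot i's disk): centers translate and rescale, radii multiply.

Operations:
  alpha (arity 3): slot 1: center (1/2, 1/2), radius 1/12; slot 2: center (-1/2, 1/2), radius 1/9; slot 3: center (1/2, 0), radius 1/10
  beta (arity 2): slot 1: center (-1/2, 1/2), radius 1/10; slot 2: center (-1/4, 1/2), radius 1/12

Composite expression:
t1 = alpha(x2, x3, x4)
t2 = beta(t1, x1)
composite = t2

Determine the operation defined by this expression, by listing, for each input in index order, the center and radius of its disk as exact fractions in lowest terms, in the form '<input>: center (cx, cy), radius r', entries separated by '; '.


x1: center (-1/4, 1/2), radius 1/12; x2: center (-9/20, 11/20), radius 1/120; x3: center (-11/20, 11/20), radius 1/90; x4: center (-9/20, 1/2), radius 1/100

Nesting under beta composes maps z -> c + r*z down each x-path.
x2: after 2 affine steps, its disk has center (-9/20, 11/20), radius 1/120
x3: after 2 affine steps, its disk has center (-11/20, 11/20), radius 1/90
x4: after 2 affine steps, its disk has center (-9/20, 1/2), radius 1/100
x1: after 1 affine step, its disk has center (-1/4, 1/2), radius 1/12


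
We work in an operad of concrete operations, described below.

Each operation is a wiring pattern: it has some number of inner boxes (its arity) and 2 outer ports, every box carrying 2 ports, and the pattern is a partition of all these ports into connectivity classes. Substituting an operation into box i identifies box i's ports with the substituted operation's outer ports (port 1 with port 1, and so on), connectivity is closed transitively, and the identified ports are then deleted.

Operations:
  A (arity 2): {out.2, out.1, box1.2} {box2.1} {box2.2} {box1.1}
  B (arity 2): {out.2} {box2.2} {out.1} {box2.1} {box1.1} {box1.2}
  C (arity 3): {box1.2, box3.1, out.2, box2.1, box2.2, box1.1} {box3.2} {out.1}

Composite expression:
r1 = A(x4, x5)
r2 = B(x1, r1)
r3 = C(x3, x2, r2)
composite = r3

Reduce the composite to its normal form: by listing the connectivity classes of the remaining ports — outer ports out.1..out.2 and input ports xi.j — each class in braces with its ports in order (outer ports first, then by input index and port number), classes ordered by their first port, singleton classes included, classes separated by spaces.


{out.1} {out.2, x2.1, x2.2, x3.1, x3.2} {x1.1} {x1.2} {x4.1} {x4.2} {x5.1} {x5.2}

Connectivity passes through glued C-boundaries; trace each wire chain.
A over (x4, x5) gives {out.1, out.2, x4.2} {x4.1} {x5.1} {x5.2}, out.j being that stage's outer ports
B over (x1, x4, x5) gives {out.1} {out.2} {x1.1} {x1.2} {x4.1} {x4.2} {x5.1} {x5.2}, out.j being that stage's outer ports
C over (x3, x2, x1, x4, x5) gives {out.1} {out.2, x2.1, x2.2, x3.1, x3.2} {x1.1} {x1.2} {x4.1} {x4.2} {x5.1} {x5.2}, out.j being that stage's outer ports
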